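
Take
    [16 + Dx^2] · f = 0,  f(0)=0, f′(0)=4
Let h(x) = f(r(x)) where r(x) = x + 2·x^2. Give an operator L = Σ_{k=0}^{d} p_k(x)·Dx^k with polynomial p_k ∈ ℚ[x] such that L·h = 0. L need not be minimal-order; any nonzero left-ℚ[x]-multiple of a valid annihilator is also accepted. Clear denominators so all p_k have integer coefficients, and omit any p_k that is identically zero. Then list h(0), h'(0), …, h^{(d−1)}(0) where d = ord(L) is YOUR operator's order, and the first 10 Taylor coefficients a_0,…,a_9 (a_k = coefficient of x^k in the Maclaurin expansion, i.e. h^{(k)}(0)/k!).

L = (16 + 192·x + 768·x^2 + 1024·x^3) - 4·Dx + (1 + 4·x)·Dx^2  (order 2).
h: a_k = 0, 4, 8, -32/3, -64, -1792/15, 0, 106496/315, 28672/45, 1163264/2835, …
ICs: h(0) = 0, h′(0) = 4.

f: a_k = 0, 4, 0, -32/3, 0, 128/15, 0, -1024/315, 0, 2048/2835, …
h₀=f(r): pull back L_f along r ⇒ L₀.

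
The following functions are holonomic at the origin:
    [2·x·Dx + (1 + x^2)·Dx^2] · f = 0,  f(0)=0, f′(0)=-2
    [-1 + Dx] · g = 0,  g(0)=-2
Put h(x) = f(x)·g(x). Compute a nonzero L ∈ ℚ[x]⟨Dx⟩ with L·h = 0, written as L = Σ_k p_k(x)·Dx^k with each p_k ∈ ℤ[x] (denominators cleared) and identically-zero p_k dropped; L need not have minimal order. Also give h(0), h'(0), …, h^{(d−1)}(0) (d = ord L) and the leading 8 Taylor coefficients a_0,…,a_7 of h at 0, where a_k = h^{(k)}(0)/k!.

f: a_k = 0, -2, 0, 2/3, 0, -2/5, 0, 2/7, …
g: a_k = -2, -2, -1, -1/3, -1/12, -1/60, -1/360, -1/2520, …
h₀=f·g: eliminate ⇒ L₀, order ≤ 2·1.
L = (1 - 2·x + x^2) + (-2 + 2·x - 2·x^2)·Dx + (1 + x^2)·Dx^2  (order 2).
h: a_k = 0, 4, 4, 2/3, -2/3, 3/10, 11/18, -31/140, …
ICs: h(0) = 0, h′(0) = 4.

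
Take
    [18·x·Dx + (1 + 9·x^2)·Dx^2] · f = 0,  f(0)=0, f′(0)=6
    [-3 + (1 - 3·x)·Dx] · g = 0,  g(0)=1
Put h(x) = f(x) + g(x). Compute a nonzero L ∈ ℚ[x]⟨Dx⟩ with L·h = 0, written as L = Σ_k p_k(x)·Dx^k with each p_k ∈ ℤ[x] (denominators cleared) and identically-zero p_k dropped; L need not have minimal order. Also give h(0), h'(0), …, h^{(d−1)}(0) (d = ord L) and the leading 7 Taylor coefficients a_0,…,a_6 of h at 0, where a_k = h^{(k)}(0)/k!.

f: a_k = 0, 6, 0, -18, 0, 486/5, 0, …
g: a_k = 1, 3, 9, 27, 81, 243, 729, …
h₀=f+g: left-lcm gives L₀, ord ≤ 3.
L = (18 - 216·x - 486·x^2)·Dx + (-12 + 18·x - 108·x^2 - 486·x^3)·Dx^2 + (1 - 81·x^4)·Dx^3  (order 3).
h: a_k = 1, 9, 9, 9, 81, 1701/5, 729, …
ICs: h(0) = 1, h′(0) = 9, h′′(0) = 18.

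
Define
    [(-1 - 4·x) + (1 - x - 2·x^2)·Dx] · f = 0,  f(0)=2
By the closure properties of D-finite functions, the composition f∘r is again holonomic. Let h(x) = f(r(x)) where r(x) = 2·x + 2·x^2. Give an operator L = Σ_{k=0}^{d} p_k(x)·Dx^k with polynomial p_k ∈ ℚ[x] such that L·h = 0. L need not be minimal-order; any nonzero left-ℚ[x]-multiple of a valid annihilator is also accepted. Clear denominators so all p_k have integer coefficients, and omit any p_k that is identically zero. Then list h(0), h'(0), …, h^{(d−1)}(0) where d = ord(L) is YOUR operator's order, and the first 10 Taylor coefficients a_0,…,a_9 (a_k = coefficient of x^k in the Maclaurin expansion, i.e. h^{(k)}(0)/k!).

L = (2 + 20·x + 48·x^2 + 32·x^3) + (-1 + 2·x + 10·x^2 + 16·x^3 + 8·x^4)·Dx  (order 1).
h: a_k = 2, 4, 28, 128, 616, 2992, 14416, 69632, 336224, 1623360, …
ICs: h(0) = 2.

f: a_k = 2, 2, 6, 10, 22, 42, 86, 170, 342, 682, …
Change of var in L_f (x↦r) gives L₀.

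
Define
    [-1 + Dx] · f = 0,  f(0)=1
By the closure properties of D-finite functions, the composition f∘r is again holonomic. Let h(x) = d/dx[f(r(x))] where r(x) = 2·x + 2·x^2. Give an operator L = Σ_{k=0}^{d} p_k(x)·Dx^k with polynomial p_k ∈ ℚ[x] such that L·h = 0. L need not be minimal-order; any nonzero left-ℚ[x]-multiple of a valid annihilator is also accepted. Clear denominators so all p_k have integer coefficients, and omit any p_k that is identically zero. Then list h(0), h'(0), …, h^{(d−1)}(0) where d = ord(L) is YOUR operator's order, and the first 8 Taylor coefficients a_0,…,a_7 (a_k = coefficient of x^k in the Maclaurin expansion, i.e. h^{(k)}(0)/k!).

f: a_k = 1, 1, 1/2, 1/6, 1/24, 1/120, 1/720, 1/5040, …
L₀ from L_f via x↦r, Dx↦r'^{-1}Dx.
h₀' ⇒ L via d/dx closure of L₀.
L = (4 + 8·x + 8·x^2) + (-1 - 2·x)·Dx  (order 1).
h: a_k = 2, 8, 16, 80/3, 104/3, 608/15, 1856/45, 12224/315, …
ICs: h(0) = 2.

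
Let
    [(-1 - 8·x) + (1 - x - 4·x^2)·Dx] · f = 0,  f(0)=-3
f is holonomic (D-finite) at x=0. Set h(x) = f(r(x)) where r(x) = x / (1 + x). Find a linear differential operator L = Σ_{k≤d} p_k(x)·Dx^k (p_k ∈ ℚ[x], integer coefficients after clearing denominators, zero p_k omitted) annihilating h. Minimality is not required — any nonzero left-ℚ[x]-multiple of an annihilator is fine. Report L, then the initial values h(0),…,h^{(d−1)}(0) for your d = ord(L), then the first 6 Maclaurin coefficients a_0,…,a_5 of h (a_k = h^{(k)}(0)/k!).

f: a_k = -3, -3, -15, -27, -87, -195, …
Substitute x→r, Dx→(1/r')Dx; clear ⇒ L₀.
L = (1 + 9·x) + (-1 - 2·x + 3·x^2 + 4·x^3)·Dx  (order 1).
h: a_k = -3, -3, -12, 0, -48, 48, …
ICs: h(0) = -3.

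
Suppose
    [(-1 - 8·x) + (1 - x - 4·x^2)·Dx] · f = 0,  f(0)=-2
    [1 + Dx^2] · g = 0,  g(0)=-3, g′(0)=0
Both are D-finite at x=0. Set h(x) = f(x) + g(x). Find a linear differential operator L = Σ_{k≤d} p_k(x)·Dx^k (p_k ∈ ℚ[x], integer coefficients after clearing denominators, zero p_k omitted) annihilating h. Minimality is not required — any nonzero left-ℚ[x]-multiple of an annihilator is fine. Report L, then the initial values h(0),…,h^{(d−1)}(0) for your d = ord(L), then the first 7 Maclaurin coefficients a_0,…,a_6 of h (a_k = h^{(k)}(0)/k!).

f: a_k = -2, -2, -10, -18, -58, -130, -362, …
g: a_k = -3, 0, 3/2, 0, -1/8, 0, 1/240, …
L₀ := lclm(L_f,L_g); ord L₀ ≤ 1+2.
L = (55 + 486·x + 553·x^2 + 1488·x^3 + 80·x^4 + 128·x^5) + (-11 - 11·x - 23·x^2 + 169·x^3 + 348·x^4 + 48·x^5 + 64·x^6)·Dx + (55 + 486·x + 553·x^2 + 1488·x^3 + 80·x^4 + 128·x^5)·Dx^2 + (-11 - 11·x - 23·x^2 + 169·x^3 + 348·x^4 + 48·x^5 + 64·x^6)·Dx^3  (order 3).
h: a_k = -5, -2, -17/2, -18, -465/8, -130, -86879/240, …
ICs: h(0) = -5, h′(0) = -2, h′′(0) = -17.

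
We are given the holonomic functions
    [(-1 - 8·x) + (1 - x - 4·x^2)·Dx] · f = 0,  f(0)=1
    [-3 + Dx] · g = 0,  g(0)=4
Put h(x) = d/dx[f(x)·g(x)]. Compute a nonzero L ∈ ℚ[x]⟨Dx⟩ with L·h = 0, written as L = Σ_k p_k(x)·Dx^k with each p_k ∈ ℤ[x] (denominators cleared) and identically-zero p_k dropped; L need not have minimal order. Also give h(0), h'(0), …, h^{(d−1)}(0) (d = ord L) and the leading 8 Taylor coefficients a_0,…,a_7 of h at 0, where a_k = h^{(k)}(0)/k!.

L = (25 + 48·x - 39·x^2 - 120·x^3 + 144·x^4) + (-4 - x + 33·x^2 + 8·x^3 - 48·x^4)·Dx  (order 1).
h: a_k = 16, 100, 396, 1382, 4408, 136059/10, 81141/2, 16651081/140, …
ICs: h(0) = 16.

f: a_k = 1, 1, 5, 9, 29, 65, 181, 441, …
g: a_k = 4, 12, 18, 18, 27/2, 81/10, 81/20, 243/140, …
Sym-product of L_f,L_g gives L₀ (≤ ord 1).
h=h₀': d/dx-closure on L₀ ⇒ L.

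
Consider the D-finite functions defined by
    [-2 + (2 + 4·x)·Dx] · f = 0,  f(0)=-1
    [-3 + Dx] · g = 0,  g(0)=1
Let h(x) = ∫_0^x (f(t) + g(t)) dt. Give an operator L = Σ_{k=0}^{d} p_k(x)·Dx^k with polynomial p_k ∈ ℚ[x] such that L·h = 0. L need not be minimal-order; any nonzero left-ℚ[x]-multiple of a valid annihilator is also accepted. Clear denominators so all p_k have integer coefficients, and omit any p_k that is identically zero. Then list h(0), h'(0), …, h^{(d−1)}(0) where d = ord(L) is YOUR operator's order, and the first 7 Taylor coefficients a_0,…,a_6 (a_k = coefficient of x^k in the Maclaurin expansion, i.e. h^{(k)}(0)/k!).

L = (6 + 9·x)·Dx + (-5 - 18·x - 18·x^2)·Dx^2 + (1 + 5·x + 6·x^2)·Dx^3  (order 3).
h: a_k = 0, 0, 1, 5/3, 1, 4/5, 23/120, …
ICs: h(0) = 0, h′(0) = 0, h′′(0) = 2.

f: a_k = -1, -1, 1/2, -1/2, 5/8, -7/8, 21/16, …
g: a_k = 1, 3, 9/2, 9/2, 27/8, 81/40, 81/80, …
Weyl lclm of L_f,L_g ⇒ L₀ (ord ≤ 2).
Integrate: L := L₀·Dx.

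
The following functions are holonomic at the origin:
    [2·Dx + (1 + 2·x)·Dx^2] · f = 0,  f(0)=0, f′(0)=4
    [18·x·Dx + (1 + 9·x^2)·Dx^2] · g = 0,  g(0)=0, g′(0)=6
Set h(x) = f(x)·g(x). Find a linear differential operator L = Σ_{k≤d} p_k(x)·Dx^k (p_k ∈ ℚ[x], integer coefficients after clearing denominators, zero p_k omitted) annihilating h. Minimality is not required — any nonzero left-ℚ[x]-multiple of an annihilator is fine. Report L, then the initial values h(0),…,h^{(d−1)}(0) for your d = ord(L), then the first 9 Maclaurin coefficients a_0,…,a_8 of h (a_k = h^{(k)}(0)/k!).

f: a_k = 0, 4, -4, 16/3, -8, 64/5, -64/3, 256/7, -64, …
g: a_k = 0, 6, 0, -18, 0, 486/5, 0, -4374/7, 0, …
Product ⇒ symmetric product L₀, ord ≤ 4.
L = (792 + 3024·x + 22680·x^2 + 102384·x^3 + 174960·x^4 + 151632·x^5 + 104976·x^7)·Dx + (332 + 4752·x + 28908·x^2 + 127008·x^3 + 351216·x^4 + 542376·x^5 + 408240·x^6 + 157464·x^7 + 367416·x^8)·Dx^2 + (44 + 916·x + 6696·x^2 + 27252·x^3 + 85860·x^4 + 193428·x^5 + 279936·x^6 + 224532·x^7 + 157464·x^8 + 209952·x^9)·Dx^3 + (10 + 76·x + 418·x^2 + 1728·x^3 + 5391·x^4 + 12960·x^5 + 24948·x^6 + 34992·x^7 + 29889·x^8 + 26244·x^9 + 26244·x^10)·Dx^4  (order 4).
h: a_k = 0, 0, 24, -24, -40, 24, 1848/5, -1864/5, -1992, …
ICs: h(0) = 0, h′(0) = 0, h′′(0) = 48, h′′′(0) = -144.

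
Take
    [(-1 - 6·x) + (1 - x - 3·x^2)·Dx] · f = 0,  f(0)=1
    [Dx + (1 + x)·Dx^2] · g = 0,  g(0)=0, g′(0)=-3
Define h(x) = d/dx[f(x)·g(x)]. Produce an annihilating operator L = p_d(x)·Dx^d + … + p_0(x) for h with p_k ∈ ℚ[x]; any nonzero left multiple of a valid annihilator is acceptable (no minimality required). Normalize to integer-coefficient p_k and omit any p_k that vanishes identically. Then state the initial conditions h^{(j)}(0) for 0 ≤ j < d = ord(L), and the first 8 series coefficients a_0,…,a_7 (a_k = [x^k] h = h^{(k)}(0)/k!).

L = (142 + 378·x + 324·x^2) + (19 + 173·x + 396·x^2 + 252·x^3)·Dx + (-7 - 12·x + 28·x^2 + 69·x^3 + 36·x^4)·Dx^2  (order 2).
h: a_k = -3, -3, -69/2, -61, -1007/4, -2868/5, -34591/20, -149381/35, …
ICs: h(0) = -3, h′(0) = -3.

f: a_k = 1, 1, 4, 7, 19, 40, 97, 217, …
g: a_k = 0, -3, 3/2, -1, 3/4, -3/5, 1/2, -3/7, …
f·g: L₀ = L_f ⊗_s L_g, ord ≤ 1·2.
Differentiate: ansatz ord ≤ ord L₀ ⇒ L.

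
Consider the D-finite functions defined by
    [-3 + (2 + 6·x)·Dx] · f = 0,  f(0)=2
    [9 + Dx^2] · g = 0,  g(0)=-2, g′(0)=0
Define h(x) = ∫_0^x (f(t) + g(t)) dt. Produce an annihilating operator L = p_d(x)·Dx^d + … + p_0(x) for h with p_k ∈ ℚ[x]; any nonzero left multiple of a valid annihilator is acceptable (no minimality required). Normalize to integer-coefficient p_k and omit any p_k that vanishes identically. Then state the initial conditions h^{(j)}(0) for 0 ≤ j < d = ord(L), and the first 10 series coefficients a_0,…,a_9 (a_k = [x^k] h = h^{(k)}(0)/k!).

L = (-63 - 216·x - 324·x^2)·Dx + (18 + 198·x + 648·x^2 + 648·x^3)·Dx^2 + (-7 - 24·x - 36·x^2)·Dx^3 + (2 + 22·x + 72·x^2 + 72·x^3)·Dx^4  (order 4).
h: a_k = 0, 0, 3/2, 9/4, 27/32, -837/320, 567/256, -71361/17920, 72171/8192, -10966671/573440, …
ICs: h(0) = 0, h′(0) = 0, h′′(0) = 3, h′′′(0) = 27/2.

f: a_k = 2, 3, -9/4, 27/8, -405/64, 1701/128, -15309/512, 72171/1024, -2814669/16384, 14073345/32768, …
g: a_k = -2, 0, 9, 0, -27/4, 0, 81/40, 0, -729/2240, 0, …
Weyl lclm of L_f,L_g ⇒ L₀ (ord ≤ 3).
h=∫₀ˣh₀: take L = L₀·Dx.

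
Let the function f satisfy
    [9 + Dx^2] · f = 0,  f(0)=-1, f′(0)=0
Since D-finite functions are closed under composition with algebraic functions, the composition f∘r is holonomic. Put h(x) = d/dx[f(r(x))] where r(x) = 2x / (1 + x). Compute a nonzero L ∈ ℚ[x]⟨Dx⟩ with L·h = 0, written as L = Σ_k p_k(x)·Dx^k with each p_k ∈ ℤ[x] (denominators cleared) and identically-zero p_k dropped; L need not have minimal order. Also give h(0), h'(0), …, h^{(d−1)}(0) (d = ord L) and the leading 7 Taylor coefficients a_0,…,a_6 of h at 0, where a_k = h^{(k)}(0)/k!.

f: a_k = -1, 0, 9/2, 0, -27/8, 0, 81/80, …
f∘r: x↦r, Dx↦Dx/r' in L_f ⇒ L₀.
h₀' ⇒ L via d/dx closure of L₀.
L = (42 + 12·x + 6·x^2) + (6 + 18·x + 18·x^2 + 6·x^3)·Dx + (1 + 4·x + 6·x^2 + 4·x^3 + x^4)·Dx^2  (order 2).
h: a_k = 0, 36, -108, 0, 720, -11556/5, 20412/5, …
ICs: h(0) = 0, h′(0) = 36.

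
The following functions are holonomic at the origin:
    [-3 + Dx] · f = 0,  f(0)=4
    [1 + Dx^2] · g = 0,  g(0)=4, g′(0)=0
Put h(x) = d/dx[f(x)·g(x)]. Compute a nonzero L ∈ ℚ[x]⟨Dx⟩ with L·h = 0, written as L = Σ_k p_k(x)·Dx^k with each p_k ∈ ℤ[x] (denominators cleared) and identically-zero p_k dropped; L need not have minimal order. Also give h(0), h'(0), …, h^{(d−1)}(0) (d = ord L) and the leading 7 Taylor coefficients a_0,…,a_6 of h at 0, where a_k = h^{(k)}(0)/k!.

f: a_k = 4, 12, 18, 18, 27/2, 81/10, 81/20, …
g: a_k = 4, 0, -2, 0, 1/6, 0, -1/180, …
Product ⇒ symmetric product L₀, ord ≤ 2.
h₀' ⇒ L via d/dx closure of L₀.
L = 10 - 6·Dx + Dx^2  (order 2).
h: a_k = 48, 128, 144, 224/3, -8, -704/15, -664/15, …
ICs: h(0) = 48, h′(0) = 128.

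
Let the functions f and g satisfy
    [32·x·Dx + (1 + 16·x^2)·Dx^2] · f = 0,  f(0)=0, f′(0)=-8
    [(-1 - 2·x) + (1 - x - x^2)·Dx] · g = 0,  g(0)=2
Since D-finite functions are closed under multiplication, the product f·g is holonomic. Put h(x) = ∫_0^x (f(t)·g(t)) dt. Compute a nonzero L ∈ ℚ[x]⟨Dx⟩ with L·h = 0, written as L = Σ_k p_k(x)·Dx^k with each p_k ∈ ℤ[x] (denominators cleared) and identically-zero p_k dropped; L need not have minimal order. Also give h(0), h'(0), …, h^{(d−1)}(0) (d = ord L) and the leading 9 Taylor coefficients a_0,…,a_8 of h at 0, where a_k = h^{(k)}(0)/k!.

f: a_k = 0, -8, 0, 128/3, 0, -2048/5, 0, 32768/7, 0, …
g: a_k = 2, 2, 4, 6, 10, 16, 26, 42, 68, …
h₀=f·g: eliminate ⇒ L₀, order ≤ 2·1.
h=∫₀ˣh₀: take L = L₀·Dx.
L = (2 + 32·x + 96·x^2)·Dx + (2 - 28·x + 64·x^2 + 96·x^3)·Dx^2 + (-1 + x - 15·x^2 + 16·x^3 + 16·x^4)·Dx^3  (order 3).
h: a_k = 0, 0, -8, -16/3, 40/3, 112/15, -5464/45, -3456/35, 104246/105, …
ICs: h(0) = 0, h′(0) = 0, h′′(0) = -16.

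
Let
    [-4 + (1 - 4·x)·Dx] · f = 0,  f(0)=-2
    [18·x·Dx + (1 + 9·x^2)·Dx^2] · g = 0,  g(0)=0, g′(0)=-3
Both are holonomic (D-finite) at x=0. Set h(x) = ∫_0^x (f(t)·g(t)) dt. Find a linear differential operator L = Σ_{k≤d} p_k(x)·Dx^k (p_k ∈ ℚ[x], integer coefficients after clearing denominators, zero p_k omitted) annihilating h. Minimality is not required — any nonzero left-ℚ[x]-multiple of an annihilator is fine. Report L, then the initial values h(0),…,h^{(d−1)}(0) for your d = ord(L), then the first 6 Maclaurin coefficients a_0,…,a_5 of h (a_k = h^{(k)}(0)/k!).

L = 72·x·Dx + (8 - 18·x + 144·x^2)·Dx^2 + (-1 + 4·x - 9·x^2 + 36·x^3)·Dx^3  (order 3).
h: a_k = 0, 0, 3, 8, 39/2, 312/5, …
ICs: h(0) = 0, h′(0) = 0, h′′(0) = 6.

f: a_k = -2, -8, -32, -128, -512, -2048, …
g: a_k = 0, -3, 0, 9, 0, -243/5, …
Product ⇒ symmetric product L₀, ord ≤ 2.
Integrate: L := L₀·Dx.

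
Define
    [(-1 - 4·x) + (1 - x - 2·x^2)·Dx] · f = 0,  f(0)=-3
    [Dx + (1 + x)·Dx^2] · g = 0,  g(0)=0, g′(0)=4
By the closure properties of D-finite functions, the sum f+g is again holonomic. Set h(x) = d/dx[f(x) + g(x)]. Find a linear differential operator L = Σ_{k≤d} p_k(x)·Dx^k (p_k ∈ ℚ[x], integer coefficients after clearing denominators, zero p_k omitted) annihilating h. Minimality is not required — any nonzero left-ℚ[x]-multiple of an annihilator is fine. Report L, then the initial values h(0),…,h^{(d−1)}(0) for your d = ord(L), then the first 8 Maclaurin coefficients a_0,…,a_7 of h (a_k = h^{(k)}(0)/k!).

L = (42 + 144·x + 144·x^2 + 96·x^3) + (28 + 172·x + 312·x^2 + 328·x^3 + 160·x^4)·Dx + (-7 - 14·x + 5·x^2 + 56·x^3 + 76·x^4 + 32·x^5)·Dx^2  (order 2).
h: a_k = 1, -22, -41, -136, -311, -778, -1781, -4108, …
ICs: h(0) = 1, h′(0) = -22.

f: a_k = -3, -3, -9, -15, -33, -63, -129, -255, …
g: a_k = 0, 4, -2, 4/3, -1, 4/5, -2/3, 4/7, …
Sum ⇒ L₀ = lclm(L_f,L_g) in ℚ(x)⟨Dx⟩.
Derive L from L₀ (diff closure).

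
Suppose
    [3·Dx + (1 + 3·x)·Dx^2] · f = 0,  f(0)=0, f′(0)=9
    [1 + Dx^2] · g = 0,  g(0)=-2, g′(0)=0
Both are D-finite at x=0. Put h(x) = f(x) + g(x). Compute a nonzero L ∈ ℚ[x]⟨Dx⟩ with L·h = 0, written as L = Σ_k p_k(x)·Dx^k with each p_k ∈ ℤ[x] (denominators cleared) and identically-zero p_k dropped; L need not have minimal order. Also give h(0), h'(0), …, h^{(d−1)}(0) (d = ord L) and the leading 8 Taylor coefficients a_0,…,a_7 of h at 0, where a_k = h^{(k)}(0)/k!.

L = (165 + 18·x + 27·x^2)·Dx + (19 + 63·x + 27·x^2 + 27·x^3)·Dx^2 + (165 + 18·x + 27·x^2)·Dx^3 + (19 + 63·x + 27·x^2 + 27·x^3)·Dx^4  (order 4).
h: a_k = -2, 9, -25/2, 27, -365/6, 729/5, -131219/360, 6561/7, …
ICs: h(0) = -2, h′(0) = 9, h′′(0) = -25, h′′′(0) = 162.

f: a_k = 0, 9, -27/2, 27, -243/4, 729/5, -729/2, 6561/7, …
g: a_k = -2, 0, 1, 0, -1/12, 0, 1/360, 0, …
L₀ := lclm(L_f,L_g); ord L₀ ≤ 2+2.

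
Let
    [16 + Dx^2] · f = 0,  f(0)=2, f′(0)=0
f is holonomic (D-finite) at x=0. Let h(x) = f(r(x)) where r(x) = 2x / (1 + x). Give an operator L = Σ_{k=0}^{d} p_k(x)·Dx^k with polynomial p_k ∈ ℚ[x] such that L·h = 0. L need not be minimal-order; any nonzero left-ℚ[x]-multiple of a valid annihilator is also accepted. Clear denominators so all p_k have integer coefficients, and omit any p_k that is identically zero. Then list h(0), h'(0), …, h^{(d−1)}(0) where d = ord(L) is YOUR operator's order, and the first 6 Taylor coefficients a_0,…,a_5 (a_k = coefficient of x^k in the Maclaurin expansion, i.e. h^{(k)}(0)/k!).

f: a_k = 2, 0, -16, 0, 64/3, 0, …
Change of var in L_f (x↦r) gives L₀.
L = 64 + (2 + 6·x + 6·x^2 + 2·x^3)·Dx + (1 + 4·x + 6·x^2 + 4·x^3 + x^4)·Dx^2  (order 2).
h: a_k = 2, 0, -64, 128, 448/3, -3328/3, …
ICs: h(0) = 2, h′(0) = 0.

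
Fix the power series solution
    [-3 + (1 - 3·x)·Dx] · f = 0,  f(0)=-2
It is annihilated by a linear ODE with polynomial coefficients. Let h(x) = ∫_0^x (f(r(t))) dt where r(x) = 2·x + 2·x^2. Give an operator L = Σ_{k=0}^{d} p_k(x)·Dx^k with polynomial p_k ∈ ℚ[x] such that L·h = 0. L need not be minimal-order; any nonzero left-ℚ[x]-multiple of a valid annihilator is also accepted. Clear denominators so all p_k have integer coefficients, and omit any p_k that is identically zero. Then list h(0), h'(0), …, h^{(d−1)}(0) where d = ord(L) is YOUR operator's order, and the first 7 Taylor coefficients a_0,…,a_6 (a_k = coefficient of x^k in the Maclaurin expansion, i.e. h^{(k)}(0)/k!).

f: a_k = -2, -6, -18, -54, -162, -486, -1458, …
Change of var in L_f (x↦r) gives L₀.
h=∫₀ˣh₀: take L = L₀·Dx.
L = (6 + 12·x)·Dx + (-1 + 6·x + 6·x^2)·Dx^2  (order 2).
h: a_k = 0, -2, -6, -28, -144, -792, -4536, …
ICs: h(0) = 0, h′(0) = -2.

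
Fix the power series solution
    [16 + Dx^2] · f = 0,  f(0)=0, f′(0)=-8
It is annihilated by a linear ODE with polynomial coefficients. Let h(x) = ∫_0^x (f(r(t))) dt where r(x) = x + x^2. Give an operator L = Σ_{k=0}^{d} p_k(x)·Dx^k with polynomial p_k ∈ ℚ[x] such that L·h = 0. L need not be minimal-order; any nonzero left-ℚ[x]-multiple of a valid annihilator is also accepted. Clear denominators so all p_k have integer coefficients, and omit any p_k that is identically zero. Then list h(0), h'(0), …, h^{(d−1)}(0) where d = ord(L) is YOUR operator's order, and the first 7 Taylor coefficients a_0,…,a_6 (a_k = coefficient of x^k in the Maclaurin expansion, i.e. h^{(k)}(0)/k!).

f: a_k = 0, -8, 0, 64/3, 0, -256/15, 0, …
L₀ from L_f via x↦r, Dx↦r'^{-1}Dx.
h=∫h₀ ⇒ L = L₀·Dx.
L = (16 + 96·x + 192·x^2 + 128·x^3)·Dx - 2·Dx^2 + (1 + 2·x)·Dx^3  (order 3).
h: a_k = 0, 0, -4, -8/3, 16/3, 64/5, 352/45, …
ICs: h(0) = 0, h′(0) = 0, h′′(0) = -8.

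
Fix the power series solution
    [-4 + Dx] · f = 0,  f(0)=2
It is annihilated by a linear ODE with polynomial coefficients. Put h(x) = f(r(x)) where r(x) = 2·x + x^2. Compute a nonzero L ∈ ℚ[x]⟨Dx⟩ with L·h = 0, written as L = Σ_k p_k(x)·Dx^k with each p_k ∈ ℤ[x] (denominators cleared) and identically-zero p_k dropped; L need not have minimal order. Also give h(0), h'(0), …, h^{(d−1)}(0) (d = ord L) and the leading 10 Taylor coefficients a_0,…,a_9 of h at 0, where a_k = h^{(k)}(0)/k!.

L = (-8 - 8·x) + Dx  (order 1).
h: a_k = 2, 16, 72, 704/3, 1840/3, 6784/5, 118208/45, 1434112/315, 753856/105, 5913088/567, …
ICs: h(0) = 2.

f: a_k = 2, 8, 16, 64/3, 64/3, 256/15, 512/45, 2048/315, 1024/315, 4096/2835, …
h₀=f(r): pull back L_f along r ⇒ L₀.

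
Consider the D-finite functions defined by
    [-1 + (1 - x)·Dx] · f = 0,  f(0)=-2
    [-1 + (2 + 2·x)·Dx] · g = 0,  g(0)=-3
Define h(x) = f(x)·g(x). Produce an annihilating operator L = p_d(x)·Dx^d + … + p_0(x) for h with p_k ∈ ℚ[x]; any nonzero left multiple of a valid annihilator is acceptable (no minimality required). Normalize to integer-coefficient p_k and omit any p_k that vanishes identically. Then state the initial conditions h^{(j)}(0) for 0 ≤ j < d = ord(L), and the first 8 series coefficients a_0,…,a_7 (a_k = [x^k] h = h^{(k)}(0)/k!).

L = (3 + x) + (-2 + 2·x^2)·Dx  (order 1).
h: a_k = 6, 9, 33/4, 69/8, 537/64, 1095/128, 4317/512, 8733/1024, …
ICs: h(0) = 6.

f: a_k = -2, -2, -2, -2, -2, -2, -2, -2, …
g: a_k = -3, -3/2, 3/8, -3/16, 15/128, -21/256, 63/1024, -99/2048, …
f·g: L₀ = L_f ⊗_s L_g, ord ≤ 1·1.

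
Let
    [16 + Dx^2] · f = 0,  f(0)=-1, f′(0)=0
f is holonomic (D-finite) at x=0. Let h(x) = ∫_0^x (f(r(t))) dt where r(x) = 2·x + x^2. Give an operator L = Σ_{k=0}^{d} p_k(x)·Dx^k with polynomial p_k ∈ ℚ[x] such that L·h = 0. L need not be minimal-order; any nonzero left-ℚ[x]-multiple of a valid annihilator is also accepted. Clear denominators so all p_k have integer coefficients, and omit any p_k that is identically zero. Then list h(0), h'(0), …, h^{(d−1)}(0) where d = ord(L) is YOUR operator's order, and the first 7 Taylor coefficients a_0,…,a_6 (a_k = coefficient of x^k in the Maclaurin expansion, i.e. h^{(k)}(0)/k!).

f: a_k = -1, 0, 8, 0, -32/3, 0, 256/45, …
f∘r: x↦r, Dx↦Dx/r' in L_f ⇒ L₀.
Integrate: L := L₀·Dx.
L = (64 + 192·x + 192·x^2 + 64·x^3)·Dx - Dx^2 + (1 + x)·Dx^3  (order 3).
h: a_k = 0, -1, 0, 32/3, 8, -488/15, -512/9, …
ICs: h(0) = 0, h′(0) = -1, h′′(0) = 0.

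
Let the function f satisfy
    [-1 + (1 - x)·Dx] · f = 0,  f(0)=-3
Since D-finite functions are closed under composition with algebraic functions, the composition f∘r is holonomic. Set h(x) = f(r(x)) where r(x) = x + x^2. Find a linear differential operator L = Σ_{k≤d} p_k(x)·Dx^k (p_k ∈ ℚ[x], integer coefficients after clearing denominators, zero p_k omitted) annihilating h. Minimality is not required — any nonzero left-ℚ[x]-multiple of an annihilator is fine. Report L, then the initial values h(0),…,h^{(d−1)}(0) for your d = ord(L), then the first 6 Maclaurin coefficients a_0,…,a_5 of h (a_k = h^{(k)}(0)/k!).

L = (1 + 2·x) + (-1 + x + x^2)·Dx  (order 1).
h: a_k = -3, -3, -6, -9, -15, -24, …
ICs: h(0) = -3.

f: a_k = -3, -3, -3, -3, -3, -3, …
h₀=f(r): pull back L_f along r ⇒ L₀.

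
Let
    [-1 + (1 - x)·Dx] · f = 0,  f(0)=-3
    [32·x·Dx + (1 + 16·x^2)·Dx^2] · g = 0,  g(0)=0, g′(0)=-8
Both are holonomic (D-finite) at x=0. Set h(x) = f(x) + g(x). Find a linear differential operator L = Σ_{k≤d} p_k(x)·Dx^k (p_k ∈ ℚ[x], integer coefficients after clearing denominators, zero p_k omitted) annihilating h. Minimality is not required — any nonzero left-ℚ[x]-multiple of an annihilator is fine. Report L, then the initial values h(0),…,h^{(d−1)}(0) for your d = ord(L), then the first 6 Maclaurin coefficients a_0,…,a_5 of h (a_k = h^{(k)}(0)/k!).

f: a_k = -3, -3, -3, -3, -3, -3, …
g: a_k = 0, -8, 0, 128/3, 0, -2048/5, …
h₀=f+g: left-lcm gives L₀, ord ≤ 3.
L = (-32 + 128·x + 1536·x^2)·Dx + (19 - 32·x - 656·x^2 + 1536·x^3)·Dx^2 + (-1 - 15·x - 240·x^3 + 256·x^4)·Dx^3  (order 3).
h: a_k = -3, -11, -3, 119/3, -3, -2063/5, …
ICs: h(0) = -3, h′(0) = -11, h′′(0) = -6.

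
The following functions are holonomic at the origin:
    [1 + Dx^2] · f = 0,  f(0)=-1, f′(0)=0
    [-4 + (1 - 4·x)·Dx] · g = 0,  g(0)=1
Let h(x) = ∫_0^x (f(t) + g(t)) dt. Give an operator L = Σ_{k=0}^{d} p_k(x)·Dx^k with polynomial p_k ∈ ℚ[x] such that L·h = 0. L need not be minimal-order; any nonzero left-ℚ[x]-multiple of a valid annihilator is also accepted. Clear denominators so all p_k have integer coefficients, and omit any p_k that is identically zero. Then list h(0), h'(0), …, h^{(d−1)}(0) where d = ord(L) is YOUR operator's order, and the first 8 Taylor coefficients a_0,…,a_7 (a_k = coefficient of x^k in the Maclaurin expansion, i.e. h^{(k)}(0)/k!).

L = (-388 + 32·x - 64·x^2)·Dx + (33 - 140·x + 48·x^2 - 64·x^3)·Dx^2 + (-388 + 32·x - 64·x^2)·Dx^3 + (33 - 140·x + 48·x^2 - 64·x^3)·Dx^4  (order 4).
h: a_k = 0, 0, 2, 11/2, 16, 6143/120, 512/3, 421303/720, …
ICs: h(0) = 0, h′(0) = 0, h′′(0) = 4, h′′′(0) = 33.

f: a_k = -1, 0, 1/2, 0, -1/24, 0, 1/720, 0, …
g: a_k = 1, 4, 16, 64, 256, 1024, 4096, 16384, …
Sum ⇒ L₀ = lclm(L_f,L_g) in ℚ(x)⟨Dx⟩.
∫: right-multiply L₀ by Dx.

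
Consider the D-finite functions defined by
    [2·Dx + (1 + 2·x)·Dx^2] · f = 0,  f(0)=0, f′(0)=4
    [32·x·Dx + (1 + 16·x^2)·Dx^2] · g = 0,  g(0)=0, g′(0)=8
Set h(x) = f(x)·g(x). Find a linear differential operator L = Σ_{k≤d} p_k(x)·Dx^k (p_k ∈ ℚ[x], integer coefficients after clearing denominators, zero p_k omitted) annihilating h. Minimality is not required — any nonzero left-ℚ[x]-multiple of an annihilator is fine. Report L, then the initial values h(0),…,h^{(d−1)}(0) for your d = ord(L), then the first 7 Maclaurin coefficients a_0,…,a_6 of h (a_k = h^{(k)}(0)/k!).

L = (2304 + 8960·x + 114688·x^2 + 552960·x^3 + 983040·x^4 + 851968·x^5 + 1048576·x^7)·Dx + (1032 + 14720·x + 111872·x^2 + 616448·x^3 + 1884160·x^4 + 3047424·x^5 + 2293760·x^6 + 1572864·x^7 + 3670016·x^8)·Dx^2 + (72 + 2512·x + 19968·x^2 + 99072·x^3 + 393216·x^4 + 1019904·x^5 + 1572864·x^6 + 1376256·x^7 + 1572864·x^8 + 2097152·x^9)·Dx^3 + (17 + 132·x + 964·x^2 + 4864·x^3 + 18432·x^4 + 55296·x^5 + 129024·x^6 + 196608·x^7 + 196608·x^8 + 262144·x^9 + 262144·x^10)·Dx^4  (order 4).
h: a_k = 0, 0, 32, -32, -128, 320/3, 68096/45, …
ICs: h(0) = 0, h′(0) = 0, h′′(0) = 64, h′′′(0) = -192.

f: a_k = 0, 4, -4, 16/3, -8, 64/5, -64/3, …
g: a_k = 0, 8, 0, -128/3, 0, 2048/5, 0, …
h₀=f·g: eliminate ⇒ L₀, order ≤ 2·2.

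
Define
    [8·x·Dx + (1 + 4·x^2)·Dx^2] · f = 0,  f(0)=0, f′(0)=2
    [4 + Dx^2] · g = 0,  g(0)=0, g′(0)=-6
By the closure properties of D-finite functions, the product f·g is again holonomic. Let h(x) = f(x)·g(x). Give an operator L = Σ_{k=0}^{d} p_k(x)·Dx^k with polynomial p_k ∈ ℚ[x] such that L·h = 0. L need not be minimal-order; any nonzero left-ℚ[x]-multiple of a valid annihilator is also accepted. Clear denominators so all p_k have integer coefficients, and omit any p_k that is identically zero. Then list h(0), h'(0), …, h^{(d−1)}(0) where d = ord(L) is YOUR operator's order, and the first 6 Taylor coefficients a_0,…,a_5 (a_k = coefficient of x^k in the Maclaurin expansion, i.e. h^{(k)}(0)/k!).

f: a_k = 0, 2, 0, -8/3, 0, 32/5, …
g: a_k = 0, -6, 0, 4, 0, -4/5, …
h₀=f·g: eliminate ⇒ L₀, order ≤ 2·2.
L = (80 + 832·x^2 + 1408·x^4 + 2048·x^6 + 2048·x^8) + (96·x + 640·x^3 + 1536·x^5 + 2048·x^7)·Dx + (24 + 256·x^2 + 576·x^4 + 1024·x^6 + 1024·x^8)·Dx^2 + (24·x + 160·x^3 + 384·x^5 + 512·x^7)·Dx^3 + (1 + 12·x^2 + 56·x^4 + 128·x^6 + 128·x^8)·Dx^4  (order 4).
h: a_k = 0, 0, -12, 0, 24, 0, …
ICs: h(0) = 0, h′(0) = 0, h′′(0) = -24, h′′′(0) = 0.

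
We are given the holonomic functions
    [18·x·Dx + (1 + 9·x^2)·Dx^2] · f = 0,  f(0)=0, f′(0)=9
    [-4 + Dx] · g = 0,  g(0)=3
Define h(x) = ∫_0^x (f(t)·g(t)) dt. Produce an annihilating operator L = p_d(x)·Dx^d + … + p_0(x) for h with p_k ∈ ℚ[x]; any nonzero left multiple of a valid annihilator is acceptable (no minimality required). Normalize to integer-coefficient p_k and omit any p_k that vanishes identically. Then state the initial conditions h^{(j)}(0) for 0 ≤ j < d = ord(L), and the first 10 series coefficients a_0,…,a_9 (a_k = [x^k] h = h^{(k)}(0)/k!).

L = (16 - 72·x + 144·x^2)·Dx + (-8 + 18·x - 72·x^2)·Dx^2 + (1 + 9·x^2)·Dx^3  (order 3).
h: a_k = 0, 0, 27/2, 36, 135/4, -36/5, 129/10, 1116/7, -807/280, -83828/105, …
ICs: h(0) = 0, h′(0) = 0, h′′(0) = 27.

f: a_k = 0, 9, 0, -27, 0, 729/5, 0, -6561/7, 0, 6561, …
g: a_k = 3, 12, 24, 32, 32, 128/5, 256/15, 1024/105, 512/105, 2048/945, …
Product ⇒ symmetric product L₀, ord ≤ 2.
h=∫₀ˣh₀: take L = L₀·Dx.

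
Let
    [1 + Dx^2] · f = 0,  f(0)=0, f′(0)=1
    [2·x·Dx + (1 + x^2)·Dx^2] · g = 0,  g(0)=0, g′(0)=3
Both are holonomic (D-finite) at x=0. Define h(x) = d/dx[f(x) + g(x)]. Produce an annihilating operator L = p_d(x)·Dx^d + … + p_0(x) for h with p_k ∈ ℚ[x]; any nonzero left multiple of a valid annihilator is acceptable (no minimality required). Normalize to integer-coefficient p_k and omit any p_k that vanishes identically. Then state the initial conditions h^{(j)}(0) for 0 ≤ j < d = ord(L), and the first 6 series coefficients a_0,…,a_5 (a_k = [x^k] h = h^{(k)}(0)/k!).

f: a_k = 0, 1, 0, -1/6, 0, 1/120, …
g: a_k = 0, 3, 0, -1, 0, 3/5, …
L₀ := lclm(L_f,L_g); ord L₀ ≤ 2+2.
h=h₀': d/dx-closure on L₀ ⇒ L.
L = (-22·x + 28·x^3 + 2·x^5) + (-1 + 7·x^2 + 9·x^4 + x^6)·Dx + (-22·x + 28·x^3 + 2·x^5)·Dx^2 + (-1 + 7·x^2 + 9·x^4 + x^6)·Dx^3  (order 3).
h: a_k = 4, 0, -7/2, 0, 73/24, 0, …
ICs: h(0) = 4, h′(0) = 0, h′′(0) = -7.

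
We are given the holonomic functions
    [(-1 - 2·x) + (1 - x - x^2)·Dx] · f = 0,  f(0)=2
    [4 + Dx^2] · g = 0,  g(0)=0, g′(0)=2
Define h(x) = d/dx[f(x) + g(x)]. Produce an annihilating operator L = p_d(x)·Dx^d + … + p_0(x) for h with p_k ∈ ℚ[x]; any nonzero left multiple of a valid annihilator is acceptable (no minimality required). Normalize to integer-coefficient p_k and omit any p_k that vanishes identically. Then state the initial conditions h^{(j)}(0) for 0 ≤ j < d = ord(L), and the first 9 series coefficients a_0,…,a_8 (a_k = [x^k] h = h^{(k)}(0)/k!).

f: a_k = 2, 2, 4, 6, 10, 16, 26, 42, 68, …
g: a_k = 0, 2, 0, -4/3, 0, 4/15, 0, -8/315, 0, …
Weyl lclm of L_f,L_g ⇒ L₀ (ord ≤ 3).
h=h₀': d/dx-closure on L₀ ⇒ L.
L = (272 + 704·x + 880·x^2 + 400·x^3 + 320·x^4 + 144·x^5 + 48·x^6) + (-44 - 52·x + 108·x^2 + 80·x^3 + 40·x^4 + 72·x^5 + 56·x^6 + 16·x^7)·Dx + (68 + 176·x + 220·x^2 + 100·x^3 + 80·x^4 + 36·x^5 + 12·x^6)·Dx^2 + (-11 - 13·x + 27·x^2 + 20·x^3 + 10·x^4 + 18·x^5 + 14·x^6 + 4·x^7)·Dx^3  (order 3).
h: a_k = 4, 8, 14, 40, 244/3, 156, 13222/45, 544, 311854/315, …
ICs: h(0) = 4, h′(0) = 8, h′′(0) = 28.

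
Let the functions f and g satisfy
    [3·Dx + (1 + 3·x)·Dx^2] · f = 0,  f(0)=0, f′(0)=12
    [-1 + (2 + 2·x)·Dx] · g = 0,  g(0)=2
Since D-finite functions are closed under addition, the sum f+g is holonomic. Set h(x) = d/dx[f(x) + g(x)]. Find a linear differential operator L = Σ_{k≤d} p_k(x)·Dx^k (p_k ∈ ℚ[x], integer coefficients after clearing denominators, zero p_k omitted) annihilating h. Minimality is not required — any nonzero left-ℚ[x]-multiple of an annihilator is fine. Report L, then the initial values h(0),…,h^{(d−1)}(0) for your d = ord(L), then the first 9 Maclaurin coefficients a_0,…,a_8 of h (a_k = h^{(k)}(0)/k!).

L = (27 + 9·x) + (69 + 126·x + 45·x^2)·Dx + (10 + 46·x + 54·x^2 + 18·x^3)·Dx^2  (order 2).
h: a_k = 13, -73/2, 867/8, -5189/16, 124451/128, -746559/256, 8958183/1024, -53748141/2048, 2579896611/32768, …
ICs: h(0) = 13, h′(0) = -73/2.

f: a_k = 0, 12, -18, 36, -81, 972/5, -486, 8748/7, -6561/2, …
g: a_k = 2, 1, -1/4, 1/8, -5/64, 7/128, -21/512, 33/1024, -429/16384, …
h₀=f+g: left-lcm gives L₀, ord ≤ 3.
h=h₀': d/dx-closure on L₀ ⇒ L.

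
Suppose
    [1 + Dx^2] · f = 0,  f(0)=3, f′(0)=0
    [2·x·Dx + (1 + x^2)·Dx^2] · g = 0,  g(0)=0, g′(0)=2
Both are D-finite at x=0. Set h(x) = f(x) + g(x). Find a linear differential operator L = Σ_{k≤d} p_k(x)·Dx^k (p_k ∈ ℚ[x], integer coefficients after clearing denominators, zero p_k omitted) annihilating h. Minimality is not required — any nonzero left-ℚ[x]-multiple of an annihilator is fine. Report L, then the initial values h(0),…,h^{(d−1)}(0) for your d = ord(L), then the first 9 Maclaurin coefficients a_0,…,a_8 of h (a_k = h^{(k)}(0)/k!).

f: a_k = 3, 0, -3/2, 0, 1/8, 0, -1/240, 0, 1/13440, …
g: a_k = 0, 2, 0, -2/3, 0, 2/5, 0, -2/7, 0, …
f+g: L₀ = lclm(L_f,L_g), ord ≤ 2+2.
L = (-22·x + 28·x^3 + 2·x^5)·Dx + (-1 + 7·x^2 + 9·x^4 + x^6)·Dx^2 + (-22·x + 28·x^3 + 2·x^5)·Dx^3 + (-1 + 7·x^2 + 9·x^4 + x^6)·Dx^4  (order 4).
h: a_k = 3, 2, -3/2, -2/3, 1/8, 2/5, -1/240, -2/7, 1/13440, …
ICs: h(0) = 3, h′(0) = 2, h′′(0) = -3, h′′′(0) = -4.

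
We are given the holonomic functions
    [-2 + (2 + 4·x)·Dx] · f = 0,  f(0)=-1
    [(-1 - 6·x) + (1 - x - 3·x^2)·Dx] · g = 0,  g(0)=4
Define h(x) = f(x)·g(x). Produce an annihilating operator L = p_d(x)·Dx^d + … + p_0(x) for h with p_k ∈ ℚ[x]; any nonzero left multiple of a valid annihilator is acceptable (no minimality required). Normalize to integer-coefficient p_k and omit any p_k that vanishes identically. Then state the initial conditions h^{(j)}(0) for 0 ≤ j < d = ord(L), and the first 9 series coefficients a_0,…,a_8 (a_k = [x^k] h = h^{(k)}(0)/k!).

L = (2 + 7·x + 9·x^2) + (-1 - x + 5·x^2 + 6·x^3)·Dx  (order 1).
h: a_k = -4, -8, -18, -44, -191/2, -231, -2049/4, -2427/2, -87579/32, …
ICs: h(0) = -4.

f: a_k = -1, -1, 1/2, -1/2, 5/8, -7/8, 21/16, -33/16, 429/128, …
g: a_k = 4, 4, 16, 28, 76, 160, 388, 868, 2032, …
L₀ := L_f ⊗_s L_g (sym. prod.), ord ≤ 1.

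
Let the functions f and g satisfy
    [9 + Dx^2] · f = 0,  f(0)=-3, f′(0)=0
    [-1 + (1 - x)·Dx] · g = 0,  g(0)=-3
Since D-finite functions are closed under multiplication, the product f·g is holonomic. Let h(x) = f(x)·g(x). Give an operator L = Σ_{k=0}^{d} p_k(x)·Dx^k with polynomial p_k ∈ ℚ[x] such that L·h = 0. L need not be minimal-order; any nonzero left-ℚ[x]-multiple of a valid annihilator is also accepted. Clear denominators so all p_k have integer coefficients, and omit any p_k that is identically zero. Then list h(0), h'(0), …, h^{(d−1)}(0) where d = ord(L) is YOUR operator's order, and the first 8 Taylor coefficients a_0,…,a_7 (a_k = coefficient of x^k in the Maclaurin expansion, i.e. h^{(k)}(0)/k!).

f: a_k = -3, 0, 27/2, 0, -81/8, 0, 243/80, 0, …
g: a_k = -3, -3, -3, -3, -3, -3, -3, -3, …
Product ⇒ symmetric product L₀, ord ≤ 2.
L = (-9 + 9·x) + 2·Dx + (-1 + x)·Dx^2  (order 2).
h: a_k = 9, 9, -63/2, -63/2, -9/8, -9/8, -819/80, -819/80, …
ICs: h(0) = 9, h′(0) = 9.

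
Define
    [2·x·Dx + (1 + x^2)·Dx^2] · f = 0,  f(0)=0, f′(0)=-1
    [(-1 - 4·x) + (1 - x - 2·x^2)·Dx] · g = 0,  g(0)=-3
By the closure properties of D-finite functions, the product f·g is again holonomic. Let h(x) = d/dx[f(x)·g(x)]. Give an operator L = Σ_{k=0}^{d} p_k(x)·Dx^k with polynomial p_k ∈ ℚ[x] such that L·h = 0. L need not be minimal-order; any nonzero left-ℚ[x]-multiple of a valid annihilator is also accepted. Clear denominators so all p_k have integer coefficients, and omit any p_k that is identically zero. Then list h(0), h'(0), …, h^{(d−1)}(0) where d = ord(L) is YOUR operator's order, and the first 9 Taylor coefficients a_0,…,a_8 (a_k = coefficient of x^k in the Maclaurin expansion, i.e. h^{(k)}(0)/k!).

f: a_k = 0, -1, 0, 1/3, 0, -1/5, 0, 1/7, 0, …
g: a_k = -3, -3, -9, -15, -33, -63, -129, -255, -513, …
h₀=f·g: eliminate ⇒ L₀, order ≤ 2·1.
h₀' ⇒ L via d/dx closure of L₀.
L = (18 + 90·x^2 + 48·x^3 + 144·x^4) + (7 + 30·x + 27·x^2 + 82·x^3 + 48·x^4 + 96·x^5)·Dx + (-2 + x - 3·x^2 + 9·x^3 + 11·x^4 + 8·x^5 + 12·x^6)·Dx^2  (order 2).
h: a_k = 3, 6, 24, 56, 153, 1758/5, 4178/5, 13248/7, 149829/35, …
ICs: h(0) = 3, h′(0) = 6.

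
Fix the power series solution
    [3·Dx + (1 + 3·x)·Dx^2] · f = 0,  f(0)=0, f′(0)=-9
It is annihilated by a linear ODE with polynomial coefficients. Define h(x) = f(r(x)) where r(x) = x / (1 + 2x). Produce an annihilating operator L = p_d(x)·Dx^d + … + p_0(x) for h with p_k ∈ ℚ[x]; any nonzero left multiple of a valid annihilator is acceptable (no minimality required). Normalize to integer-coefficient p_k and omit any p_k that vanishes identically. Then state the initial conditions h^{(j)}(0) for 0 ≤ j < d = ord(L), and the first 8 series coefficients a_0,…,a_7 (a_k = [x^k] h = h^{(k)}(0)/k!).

L = (7 + 20·x)·Dx + (1 + 7·x + 10·x^2)·Dx^2  (order 2).
h: a_k = 0, -9, 63/2, -117, 1827/4, -9279/5, 15561/2, -233991/7, …
ICs: h(0) = 0, h′(0) = -9.

f: a_k = 0, -9, 27/2, -27, 243/4, -729/5, 729/2, -6561/7, …
Change of var in L_f (x↦r) gives L₀.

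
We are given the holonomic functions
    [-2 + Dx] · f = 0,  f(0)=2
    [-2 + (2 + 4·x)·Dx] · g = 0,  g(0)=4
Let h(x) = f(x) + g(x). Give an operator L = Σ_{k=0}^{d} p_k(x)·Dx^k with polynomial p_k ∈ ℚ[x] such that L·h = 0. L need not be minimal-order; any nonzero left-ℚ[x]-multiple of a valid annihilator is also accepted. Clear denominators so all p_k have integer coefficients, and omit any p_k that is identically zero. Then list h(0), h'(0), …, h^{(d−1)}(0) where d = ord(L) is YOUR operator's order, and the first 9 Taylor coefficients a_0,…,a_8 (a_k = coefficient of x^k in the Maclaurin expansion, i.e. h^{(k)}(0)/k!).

L = (6 + 8·x) + (-5 - 16·x - 16·x^2)·Dx + (1 + 6·x + 8·x^2)·Dx^2  (order 2).
h: a_k = 6, 8, 2, 14/3, -7/6, 121/30, -913/180, 10459/1260, -135007/10080, …
ICs: h(0) = 6, h′(0) = 8.

f: a_k = 2, 4, 4, 8/3, 4/3, 8/15, 8/45, 16/315, 4/315, …
g: a_k = 4, 4, -2, 2, -5/2, 7/2, -21/4, 33/4, -429/32, …
L₀ := lclm(L_f,L_g); ord L₀ ≤ 1+1.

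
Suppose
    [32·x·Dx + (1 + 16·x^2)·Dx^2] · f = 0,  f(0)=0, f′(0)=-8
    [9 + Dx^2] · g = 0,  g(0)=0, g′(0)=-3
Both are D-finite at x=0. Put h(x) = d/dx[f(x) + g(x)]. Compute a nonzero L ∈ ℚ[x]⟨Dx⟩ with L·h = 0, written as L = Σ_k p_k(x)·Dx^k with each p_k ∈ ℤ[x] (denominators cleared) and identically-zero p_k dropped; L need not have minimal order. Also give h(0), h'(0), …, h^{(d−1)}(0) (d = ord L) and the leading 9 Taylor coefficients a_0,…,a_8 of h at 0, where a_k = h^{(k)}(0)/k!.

L = (-52704·x + 967680·x^3 + 663552·x^5) + (-207 + 13104·x^2 + 283392·x^4 + 331776·x^6)·Dx + (-5856·x + 107520·x^3 + 73728·x^5)·Dx^2 + (-23 + 1456·x^2 + 31488·x^4 + 36864·x^6)·Dx^3  (order 3).
h: a_k = -11, 0, 283/2, 0, -16465/8, 0, 2621683/80, 0, -2348812427/4480, …
ICs: h(0) = -11, h′(0) = 0, h′′(0) = 283.

f: a_k = 0, -8, 0, 128/3, 0, -2048/5, 0, 32768/7, 0, …
g: a_k = 0, -3, 0, 9/2, 0, -81/40, 0, 243/560, 0, …
h₀=f+g: left-lcm gives L₀, ord ≤ 4.
Differentiate: ansatz ord ≤ ord L₀ ⇒ L.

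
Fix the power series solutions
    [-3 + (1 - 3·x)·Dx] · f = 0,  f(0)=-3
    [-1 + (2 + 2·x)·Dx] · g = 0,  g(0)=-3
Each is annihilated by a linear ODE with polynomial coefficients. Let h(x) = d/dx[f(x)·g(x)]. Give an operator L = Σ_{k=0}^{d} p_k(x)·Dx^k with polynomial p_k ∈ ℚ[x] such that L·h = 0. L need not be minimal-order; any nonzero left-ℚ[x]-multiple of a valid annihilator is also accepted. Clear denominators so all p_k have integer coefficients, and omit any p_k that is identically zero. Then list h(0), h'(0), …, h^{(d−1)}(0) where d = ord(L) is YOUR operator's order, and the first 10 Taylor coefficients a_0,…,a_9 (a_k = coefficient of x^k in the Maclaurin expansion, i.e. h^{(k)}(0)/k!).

f: a_k = -3, -9, -27, -81, -243, -729, -2187, -6561, -19683, -59049, …
g: a_k = -3, -3/2, 3/8, -3/16, 15/128, -21/256, 63/1024, -99/2048, 1287/32768, -2145/65536, …
Sym-product of L_f,L_g gives L₀ (≤ ord 1).
h=h₀': d/dx-closure on L₀ ⇒ L.
L = (83 + 126·x + 27·x^2) + (-14 + 22·x + 54·x^2 + 18·x^3)·Dx  (order 1).
h: a_k = 63/2, 747/4, 13473/16, 107739/32, 3232485/256, 23273325/512, 325828629/2048, 2234249595/4096, 120649536045/65536, 804330130905/131072, …
ICs: h(0) = 63/2.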